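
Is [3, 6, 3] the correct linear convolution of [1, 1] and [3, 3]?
Recompute linear convolution of [1, 1] and [3, 3]: y[0] = 1×3 = 3; y[1] = 1×3 + 1×3 = 6; y[2] = 1×3 = 3 → [3, 6, 3]. Given [3, 6, 3] matches, so answer: Yes

Yes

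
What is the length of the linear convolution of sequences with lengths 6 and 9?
Linear/full convolution length: m + n - 1 = 6 + 9 - 1 = 14

14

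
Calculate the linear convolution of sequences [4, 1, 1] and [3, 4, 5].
y[0] = 4×3 = 12; y[1] = 4×4 + 1×3 = 19; y[2] = 4×5 + 1×4 + 1×3 = 27; y[3] = 1×5 + 1×4 = 9; y[4] = 1×5 = 5

[12, 19, 27, 9, 5]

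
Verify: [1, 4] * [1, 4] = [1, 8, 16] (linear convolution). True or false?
Recompute linear convolution of [1, 4] and [1, 4]: y[0] = 1×1 = 1; y[1] = 1×4 + 4×1 = 8; y[2] = 4×4 = 16 → [1, 8, 16]. Given [1, 8, 16] matches, so answer: Yes

Yes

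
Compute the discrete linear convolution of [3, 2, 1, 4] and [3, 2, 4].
y[0] = 3×3 = 9; y[1] = 3×2 + 2×3 = 12; y[2] = 3×4 + 2×2 + 1×3 = 19; y[3] = 2×4 + 1×2 + 4×3 = 22; y[4] = 1×4 + 4×2 = 12; y[5] = 4×4 = 16

[9, 12, 19, 22, 12, 16]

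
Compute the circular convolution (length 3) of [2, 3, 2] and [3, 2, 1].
Use y[k] = Σ_j s[j]·t[(k-j) mod 3]. y[0] = 2×3 + 3×1 + 2×2 = 13; y[1] = 2×2 + 3×3 + 2×1 = 15; y[2] = 2×1 + 3×2 + 2×3 = 14. Result: [13, 15, 14]

[13, 15, 14]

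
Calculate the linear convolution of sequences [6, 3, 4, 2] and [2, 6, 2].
y[0] = 6×2 = 12; y[1] = 6×6 + 3×2 = 42; y[2] = 6×2 + 3×6 + 4×2 = 38; y[3] = 3×2 + 4×6 + 2×2 = 34; y[4] = 4×2 + 2×6 = 20; y[5] = 2×2 = 4

[12, 42, 38, 34, 20, 4]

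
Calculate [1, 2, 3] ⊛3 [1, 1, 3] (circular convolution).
Use y[k] = Σ_j s[j]·t[(k-j) mod 3]. y[0] = 1×1 + 2×3 + 3×1 = 10; y[1] = 1×1 + 2×1 + 3×3 = 12; y[2] = 1×3 + 2×1 + 3×1 = 8. Result: [10, 12, 8]

[10, 12, 8]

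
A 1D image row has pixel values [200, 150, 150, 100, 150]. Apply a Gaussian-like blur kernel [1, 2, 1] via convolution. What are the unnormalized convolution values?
Convolve image row [200, 150, 150, 100, 150] with kernel [1, 2, 1]: y[0] = 200×1 = 200; y[1] = 200×2 + 150×1 = 550; y[2] = 200×1 + 150×2 + 150×1 = 650; y[3] = 150×1 + 150×2 + 100×1 = 550; y[4] = 150×1 + 100×2 + 150×1 = 500; y[5] = 100×1 + 150×2 = 400; y[6] = 150×1 = 150 → [200, 550, 650, 550, 500, 400, 150]. Normalization factor = sum(kernel) = 4.

[200, 550, 650, 550, 500, 400, 150]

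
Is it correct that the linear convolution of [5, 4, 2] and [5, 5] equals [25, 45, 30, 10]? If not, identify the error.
Recompute linear convolution of [5, 4, 2] and [5, 5]: y[0] = 5×5 = 25; y[1] = 5×5 + 4×5 = 45; y[2] = 4×5 + 2×5 = 30; y[3] = 2×5 = 10 → [25, 45, 30, 10]. Given [25, 45, 30, 10] matches, so answer: Yes

Yes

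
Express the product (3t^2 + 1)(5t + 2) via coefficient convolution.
Ascending coefficients: a = [1, 0, 3], b = [2, 5]. c[0] = 1×2 = 2; c[1] = 1×5 + 0×2 = 5; c[2] = 0×5 + 3×2 = 6; c[3] = 3×5 = 15. Result coefficients: [2, 5, 6, 15] → 15t^3 + 6t^2 + 5t + 2

15t^3 + 6t^2 + 5t + 2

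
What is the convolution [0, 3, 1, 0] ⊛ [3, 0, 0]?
y[0] = 0×3 = 0; y[1] = 0×0 + 3×3 = 9; y[2] = 0×0 + 3×0 + 1×3 = 3; y[3] = 3×0 + 1×0 + 0×3 = 0; y[4] = 1×0 + 0×0 = 0; y[5] = 0×0 = 0

[0, 9, 3, 0, 0, 0]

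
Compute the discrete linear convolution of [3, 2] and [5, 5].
y[0] = 3×5 = 15; y[1] = 3×5 + 2×5 = 25; y[2] = 2×5 = 10

[15, 25, 10]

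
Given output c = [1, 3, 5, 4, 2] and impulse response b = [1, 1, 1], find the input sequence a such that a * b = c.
Deconvolve c=[1, 3, 5, 4, 2] by b=[1, 1, 1]. Since b[0]=1, solve forward: a[0] = c[0] / 1 = 1; a[1] = (c[1] - 1×1) / 1 = 2; a[2] = (c[2] - 2×1 - 1×1) / 1 = 2. So a = [1, 2, 2]. Check by forward convolution: c[0] = 1×1 = 1; c[1] = 1×1 + 2×1 = 3; c[2] = 1×1 + 2×1 + 2×1 = 5; c[3] = 2×1 + 2×1 = 4; c[4] = 2×1 = 2

[1, 2, 2]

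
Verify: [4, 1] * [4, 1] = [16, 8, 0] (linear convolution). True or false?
Recompute linear convolution of [4, 1] and [4, 1]: y[0] = 4×4 = 16; y[1] = 4×1 + 1×4 = 8; y[2] = 1×1 = 1 → [16, 8, 1]. Compare to given [16, 8, 0]: they differ at index 2: given 0, correct 1, so answer: No

No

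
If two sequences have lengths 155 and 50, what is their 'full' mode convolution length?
Linear/full convolution length: m + n - 1 = 155 + 50 - 1 = 204

204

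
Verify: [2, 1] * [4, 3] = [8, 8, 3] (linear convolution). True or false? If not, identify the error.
Recompute linear convolution of [2, 1] and [4, 3]: y[0] = 2×4 = 8; y[1] = 2×3 + 1×4 = 10; y[2] = 1×3 = 3 → [8, 10, 3]. Compare to given [8, 8, 3]: they differ at index 1: given 8, correct 10, so answer: No

No. Error at index 1: given 8, correct 10.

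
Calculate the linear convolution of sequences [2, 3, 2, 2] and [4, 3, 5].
y[0] = 2×4 = 8; y[1] = 2×3 + 3×4 = 18; y[2] = 2×5 + 3×3 + 2×4 = 27; y[3] = 3×5 + 2×3 + 2×4 = 29; y[4] = 2×5 + 2×3 = 16; y[5] = 2×5 = 10

[8, 18, 27, 29, 16, 10]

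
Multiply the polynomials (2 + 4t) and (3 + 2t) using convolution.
Ascending coefficients: a = [2, 4], b = [3, 2]. c[0] = 2×3 = 6; c[1] = 2×2 + 4×3 = 16; c[2] = 4×2 = 8. Result coefficients: [6, 16, 8] → 6 + 16t + 8t^2

6 + 16t + 8t^2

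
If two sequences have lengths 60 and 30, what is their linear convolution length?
Linear/full convolution length: m + n - 1 = 60 + 30 - 1 = 89

89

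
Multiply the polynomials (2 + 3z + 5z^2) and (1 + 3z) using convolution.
Ascending coefficients: a = [2, 3, 5], b = [1, 3]. c[0] = 2×1 = 2; c[1] = 2×3 + 3×1 = 9; c[2] = 3×3 + 5×1 = 14; c[3] = 5×3 = 15. Result coefficients: [2, 9, 14, 15] → 2 + 9z + 14z^2 + 15z^3

2 + 9z + 14z^2 + 15z^3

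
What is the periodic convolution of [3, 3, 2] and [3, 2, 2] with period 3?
Use y[k] = Σ_j f[j]·g[(k-j) mod 3]. y[0] = 3×3 + 3×2 + 2×2 = 19; y[1] = 3×2 + 3×3 + 2×2 = 19; y[2] = 3×2 + 3×2 + 2×3 = 18. Result: [19, 19, 18]

[19, 19, 18]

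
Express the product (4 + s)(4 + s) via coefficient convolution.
Ascending coefficients: a = [4, 1], b = [4, 1]. c[0] = 4×4 = 16; c[1] = 4×1 + 1×4 = 8; c[2] = 1×1 = 1. Result coefficients: [16, 8, 1] → 16 + 8s + s^2

16 + 8s + s^2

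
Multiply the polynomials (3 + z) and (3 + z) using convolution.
Ascending coefficients: a = [3, 1], b = [3, 1]. c[0] = 3×3 = 9; c[1] = 3×1 + 1×3 = 6; c[2] = 1×1 = 1. Result coefficients: [9, 6, 1] → 9 + 6z + z^2

9 + 6z + z^2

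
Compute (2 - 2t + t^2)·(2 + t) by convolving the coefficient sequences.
Ascending coefficients: a = [2, -2, 1], b = [2, 1]. c[0] = 2×2 = 4; c[1] = 2×1 + -2×2 = -2; c[2] = -2×1 + 1×2 = 0; c[3] = 1×1 = 1. Result coefficients: [4, -2, 0, 1] → 4 - 2t + t^3

4 - 2t + t^3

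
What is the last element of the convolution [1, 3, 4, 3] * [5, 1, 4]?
Use y[k] = Σ_i a[i]·b[k-i] at k=5. y[5] = 3×4 = 12

12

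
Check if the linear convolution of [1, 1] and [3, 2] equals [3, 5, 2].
Recompute linear convolution of [1, 1] and [3, 2]: y[0] = 1×3 = 3; y[1] = 1×2 + 1×3 = 5; y[2] = 1×2 = 2 → [3, 5, 2]. Given [3, 5, 2] matches, so answer: Yes

Yes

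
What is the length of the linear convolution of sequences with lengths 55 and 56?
Linear/full convolution length: m + n - 1 = 55 + 56 - 1 = 110

110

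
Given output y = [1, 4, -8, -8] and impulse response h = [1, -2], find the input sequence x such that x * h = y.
Deconvolve y=[1, 4, -8, -8] by h=[1, -2]. Since h[0]=1, solve forward: x[0] = y[0] / 1 = 1; x[1] = (y[1] - 1×-2) / 1 = 6; x[2] = (y[2] - 6×-2) / 1 = 4. So x = [1, 6, 4]. Check by forward convolution: y[0] = 1×1 = 1; y[1] = 1×-2 + 6×1 = 4; y[2] = 6×-2 + 4×1 = -8; y[3] = 4×-2 = -8

[1, 6, 4]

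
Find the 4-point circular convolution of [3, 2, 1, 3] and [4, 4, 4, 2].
Use y[k] = Σ_j a[j]·b[(k-j) mod 4]. y[0] = 3×4 + 2×2 + 1×4 + 3×4 = 32; y[1] = 3×4 + 2×4 + 1×2 + 3×4 = 34; y[2] = 3×4 + 2×4 + 1×4 + 3×2 = 30; y[3] = 3×2 + 2×4 + 1×4 + 3×4 = 30. Result: [32, 34, 30, 30]

[32, 34, 30, 30]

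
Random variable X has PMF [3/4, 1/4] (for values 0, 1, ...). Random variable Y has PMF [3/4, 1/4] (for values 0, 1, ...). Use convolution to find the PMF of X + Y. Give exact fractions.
P(X+Y=k) = Σ_i P(X=i)·P(Y=k-i) — a convolution of [3/4, 1/4] and [3/4, 1/4]. P(X+Y=0) = (3/4)×(3/4) = 9/16; P(X+Y=1) = (3/4)×(1/4) + (1/4)×(3/4) = 3/16 + 3/16 = 3/8; P(X+Y=2) = (1/4)×(1/4) = 1/16. PMF: [9/16, 3/8, 1/16] (sums to 1 ✓)

[9/16, 3/8, 1/16]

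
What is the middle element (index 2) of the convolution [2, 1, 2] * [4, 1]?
Use y[k] = Σ_i a[i]·b[k-i] at k=2. y[2] = 1×1 + 2×4 = 9

9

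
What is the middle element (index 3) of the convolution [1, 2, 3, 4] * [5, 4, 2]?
Use y[k] = Σ_i a[i]·b[k-i] at k=3. y[3] = 2×2 + 3×4 + 4×5 = 36

36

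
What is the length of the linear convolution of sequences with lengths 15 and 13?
Linear/full convolution length: m + n - 1 = 15 + 13 - 1 = 27

27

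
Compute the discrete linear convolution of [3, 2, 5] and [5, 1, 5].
y[0] = 3×5 = 15; y[1] = 3×1 + 2×5 = 13; y[2] = 3×5 + 2×1 + 5×5 = 42; y[3] = 2×5 + 5×1 = 15; y[4] = 5×5 = 25

[15, 13, 42, 15, 25]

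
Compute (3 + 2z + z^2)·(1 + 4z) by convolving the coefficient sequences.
Ascending coefficients: a = [3, 2, 1], b = [1, 4]. c[0] = 3×1 = 3; c[1] = 3×4 + 2×1 = 14; c[2] = 2×4 + 1×1 = 9; c[3] = 1×4 = 4. Result coefficients: [3, 14, 9, 4] → 3 + 14z + 9z^2 + 4z^3

3 + 14z + 9z^2 + 4z^3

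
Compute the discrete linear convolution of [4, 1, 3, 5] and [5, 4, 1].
y[0] = 4×5 = 20; y[1] = 4×4 + 1×5 = 21; y[2] = 4×1 + 1×4 + 3×5 = 23; y[3] = 1×1 + 3×4 + 5×5 = 38; y[4] = 3×1 + 5×4 = 23; y[5] = 5×1 = 5

[20, 21, 23, 38, 23, 5]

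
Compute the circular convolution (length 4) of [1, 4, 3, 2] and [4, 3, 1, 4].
Use y[k] = Σ_j a[j]·b[(k-j) mod 4]. y[0] = 1×4 + 4×4 + 3×1 + 2×3 = 29; y[1] = 1×3 + 4×4 + 3×4 + 2×1 = 33; y[2] = 1×1 + 4×3 + 3×4 + 2×4 = 33; y[3] = 1×4 + 4×1 + 3×3 + 2×4 = 25. Result: [29, 33, 33, 25]

[29, 33, 33, 25]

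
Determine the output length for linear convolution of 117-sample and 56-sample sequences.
Linear/full convolution length: m + n - 1 = 117 + 56 - 1 = 172

172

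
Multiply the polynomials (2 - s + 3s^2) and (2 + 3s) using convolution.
Ascending coefficients: a = [2, -1, 3], b = [2, 3]. c[0] = 2×2 = 4; c[1] = 2×3 + -1×2 = 4; c[2] = -1×3 + 3×2 = 3; c[3] = 3×3 = 9. Result coefficients: [4, 4, 3, 9] → 4 + 4s + 3s^2 + 9s^3

4 + 4s + 3s^2 + 9s^3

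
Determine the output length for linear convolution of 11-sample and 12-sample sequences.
Linear/full convolution length: m + n - 1 = 11 + 12 - 1 = 22

22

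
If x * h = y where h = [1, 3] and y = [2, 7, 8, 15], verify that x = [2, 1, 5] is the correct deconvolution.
Forward-compute [2, 1, 5] * [1, 3]: y[0] = 2×1 = 2; y[1] = 2×3 + 1×1 = 7; y[2] = 1×3 + 5×1 = 8; y[3] = 5×3 = 15 → [2, 7, 8, 15]. Matches given y = [2, 7, 8, 15], so verified.

Verified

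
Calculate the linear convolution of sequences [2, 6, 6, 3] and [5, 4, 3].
y[0] = 2×5 = 10; y[1] = 2×4 + 6×5 = 38; y[2] = 2×3 + 6×4 + 6×5 = 60; y[3] = 6×3 + 6×4 + 3×5 = 57; y[4] = 6×3 + 3×4 = 30; y[5] = 3×3 = 9

[10, 38, 60, 57, 30, 9]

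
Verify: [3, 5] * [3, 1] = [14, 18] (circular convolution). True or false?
Recompute circular convolution of [3, 5] and [3, 1]: y[0] = 3×3 + 5×1 = 14; y[1] = 3×1 + 5×3 = 18 → [14, 18]. Given [14, 18] matches, so answer: Yes

Yes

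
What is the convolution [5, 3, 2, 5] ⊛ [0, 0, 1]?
y[0] = 5×0 = 0; y[1] = 5×0 + 3×0 = 0; y[2] = 5×1 + 3×0 + 2×0 = 5; y[3] = 3×1 + 2×0 + 5×0 = 3; y[4] = 2×1 + 5×0 = 2; y[5] = 5×1 = 5

[0, 0, 5, 3, 2, 5]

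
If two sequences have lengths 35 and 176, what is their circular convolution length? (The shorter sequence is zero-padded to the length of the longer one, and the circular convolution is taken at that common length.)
Circular convolution (zero-padding the shorter input) has length max(m, n) = max(35, 176) = 176

176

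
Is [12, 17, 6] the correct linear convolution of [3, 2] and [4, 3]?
Recompute linear convolution of [3, 2] and [4, 3]: y[0] = 3×4 = 12; y[1] = 3×3 + 2×4 = 17; y[2] = 2×3 = 6 → [12, 17, 6]. Given [12, 17, 6] matches, so answer: Yes

Yes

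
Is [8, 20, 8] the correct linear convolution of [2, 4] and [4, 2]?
Recompute linear convolution of [2, 4] and [4, 2]: y[0] = 2×4 = 8; y[1] = 2×2 + 4×4 = 20; y[2] = 4×2 = 8 → [8, 20, 8]. Given [8, 20, 8] matches, so answer: Yes

Yes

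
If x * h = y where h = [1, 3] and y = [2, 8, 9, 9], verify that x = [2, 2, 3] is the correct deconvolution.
Forward-compute [2, 2, 3] * [1, 3]: y[0] = 2×1 = 2; y[1] = 2×3 + 2×1 = 8; y[2] = 2×3 + 3×1 = 9; y[3] = 3×3 = 9 → [2, 8, 9, 9]. Matches given y = [2, 8, 9, 9], so verified.

Verified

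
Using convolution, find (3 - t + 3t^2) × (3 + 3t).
Ascending coefficients: a = [3, -1, 3], b = [3, 3]. c[0] = 3×3 = 9; c[1] = 3×3 + -1×3 = 6; c[2] = -1×3 + 3×3 = 6; c[3] = 3×3 = 9. Result coefficients: [9, 6, 6, 9] → 9 + 6t + 6t^2 + 9t^3

9 + 6t + 6t^2 + 9t^3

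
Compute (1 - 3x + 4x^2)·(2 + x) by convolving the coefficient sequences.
Ascending coefficients: a = [1, -3, 4], b = [2, 1]. c[0] = 1×2 = 2; c[1] = 1×1 + -3×2 = -5; c[2] = -3×1 + 4×2 = 5; c[3] = 4×1 = 4. Result coefficients: [2, -5, 5, 4] → 2 - 5x + 5x^2 + 4x^3

2 - 5x + 5x^2 + 4x^3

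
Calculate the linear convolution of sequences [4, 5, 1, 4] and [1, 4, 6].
y[0] = 4×1 = 4; y[1] = 4×4 + 5×1 = 21; y[2] = 4×6 + 5×4 + 1×1 = 45; y[3] = 5×6 + 1×4 + 4×1 = 38; y[4] = 1×6 + 4×4 = 22; y[5] = 4×6 = 24

[4, 21, 45, 38, 22, 24]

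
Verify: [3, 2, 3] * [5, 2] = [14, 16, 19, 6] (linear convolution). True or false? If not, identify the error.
Recompute linear convolution of [3, 2, 3] and [5, 2]: y[0] = 3×5 = 15; y[1] = 3×2 + 2×5 = 16; y[2] = 2×2 + 3×5 = 19; y[3] = 3×2 = 6 → [15, 16, 19, 6]. Compare to given [14, 16, 19, 6]: they differ at index 0: given 14, correct 15, so answer: No

No. Error at index 0: given 14, correct 15.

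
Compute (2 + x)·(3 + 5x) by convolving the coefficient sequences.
Ascending coefficients: a = [2, 1], b = [3, 5]. c[0] = 2×3 = 6; c[1] = 2×5 + 1×3 = 13; c[2] = 1×5 = 5. Result coefficients: [6, 13, 5] → 6 + 13x + 5x^2

6 + 13x + 5x^2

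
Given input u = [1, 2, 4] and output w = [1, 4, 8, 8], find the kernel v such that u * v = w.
Output length 4 = len(u) + len(v) - 1 ⇒ len(v) = 2. Solve v forward using v[k] = (w[k] - Σ_{i≥1} u[i]·v[k-i]) / u[0]: v[0] = w[0] / u[0] = 1 / 1 = 1; v[1] = (w[1] - 2×1) / u[0] = (4 - 2×1) / 1 = 2. So v = [1, 2]. Forward-check [1, 2, 4] * [1, 2]: w[0] = 1×1 = 1; w[1] = 1×2 + 2×1 = 4; w[2] = 2×2 + 4×1 = 8; w[3] = 4×2 = 8 → [1, 4, 8, 8] ✓

[1, 2]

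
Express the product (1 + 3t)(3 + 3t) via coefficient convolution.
Ascending coefficients: a = [1, 3], b = [3, 3]. c[0] = 1×3 = 3; c[1] = 1×3 + 3×3 = 12; c[2] = 3×3 = 9. Result coefficients: [3, 12, 9] → 3 + 12t + 9t^2

3 + 12t + 9t^2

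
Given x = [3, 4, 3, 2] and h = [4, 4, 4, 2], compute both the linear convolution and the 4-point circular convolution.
Linear: y_lin[0] = 3×4 = 12; y_lin[1] = 3×4 + 4×4 = 28; y_lin[2] = 3×4 + 4×4 + 3×4 = 40; y_lin[3] = 3×2 + 4×4 + 3×4 + 2×4 = 42; y_lin[4] = 4×2 + 3×4 + 2×4 = 28; y_lin[5] = 3×2 + 2×4 = 14; y_lin[6] = 2×2 = 4 → [12, 28, 40, 42, 28, 14, 4]. Circular (length 4): y[0] = 3×4 + 4×2 + 3×4 + 2×4 = 40; y[1] = 3×4 + 4×4 + 3×2 + 2×4 = 42; y[2] = 3×4 + 4×4 + 3×4 + 2×2 = 44; y[3] = 3×2 + 4×4 + 3×4 + 2×4 = 42 → [40, 42, 44, 42]

Linear: [12, 28, 40, 42, 28, 14, 4], Circular: [40, 42, 44, 42]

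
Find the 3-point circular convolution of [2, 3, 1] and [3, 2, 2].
Use y[k] = Σ_j x[j]·h[(k-j) mod 3]. y[0] = 2×3 + 3×2 + 1×2 = 14; y[1] = 2×2 + 3×3 + 1×2 = 15; y[2] = 2×2 + 3×2 + 1×3 = 13. Result: [14, 15, 13]

[14, 15, 13]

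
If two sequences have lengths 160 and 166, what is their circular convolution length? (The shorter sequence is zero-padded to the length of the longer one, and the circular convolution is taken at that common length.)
Circular convolution (zero-padding the shorter input) has length max(m, n) = max(160, 166) = 166

166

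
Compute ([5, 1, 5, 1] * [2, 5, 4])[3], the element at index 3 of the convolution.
Use y[k] = Σ_i a[i]·b[k-i] at k=3. y[3] = 1×4 + 5×5 + 1×2 = 31

31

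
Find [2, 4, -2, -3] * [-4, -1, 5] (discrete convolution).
y[0] = 2×-4 = -8; y[1] = 2×-1 + 4×-4 = -18; y[2] = 2×5 + 4×-1 + -2×-4 = 14; y[3] = 4×5 + -2×-1 + -3×-4 = 34; y[4] = -2×5 + -3×-1 = -7; y[5] = -3×5 = -15

[-8, -18, 14, 34, -7, -15]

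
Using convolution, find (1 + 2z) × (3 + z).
Ascending coefficients: a = [1, 2], b = [3, 1]. c[0] = 1×3 = 3; c[1] = 1×1 + 2×3 = 7; c[2] = 2×1 = 2. Result coefficients: [3, 7, 2] → 3 + 7z + 2z^2

3 + 7z + 2z^2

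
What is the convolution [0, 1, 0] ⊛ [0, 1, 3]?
y[0] = 0×0 = 0; y[1] = 0×1 + 1×0 = 0; y[2] = 0×3 + 1×1 + 0×0 = 1; y[3] = 1×3 + 0×1 = 3; y[4] = 0×3 = 0

[0, 0, 1, 3, 0]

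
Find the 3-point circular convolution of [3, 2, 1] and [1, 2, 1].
Use y[k] = Σ_j u[j]·v[(k-j) mod 3]. y[0] = 3×1 + 2×1 + 1×2 = 7; y[1] = 3×2 + 2×1 + 1×1 = 9; y[2] = 3×1 + 2×2 + 1×1 = 8. Result: [7, 9, 8]

[7, 9, 8]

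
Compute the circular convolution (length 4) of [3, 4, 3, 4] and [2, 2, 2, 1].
Use y[k] = Σ_j u[j]·v[(k-j) mod 4]. y[0] = 3×2 + 4×1 + 3×2 + 4×2 = 24; y[1] = 3×2 + 4×2 + 3×1 + 4×2 = 25; y[2] = 3×2 + 4×2 + 3×2 + 4×1 = 24; y[3] = 3×1 + 4×2 + 3×2 + 4×2 = 25. Result: [24, 25, 24, 25]

[24, 25, 24, 25]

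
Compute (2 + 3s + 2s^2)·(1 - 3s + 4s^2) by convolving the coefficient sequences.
Ascending coefficients: a = [2, 3, 2], b = [1, -3, 4]. c[0] = 2×1 = 2; c[1] = 2×-3 + 3×1 = -3; c[2] = 2×4 + 3×-3 + 2×1 = 1; c[3] = 3×4 + 2×-3 = 6; c[4] = 2×4 = 8. Result coefficients: [2, -3, 1, 6, 8] → 2 - 3s + s^2 + 6s^3 + 8s^4

2 - 3s + s^2 + 6s^3 + 8s^4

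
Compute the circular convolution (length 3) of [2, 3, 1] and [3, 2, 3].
Use y[k] = Σ_j f[j]·g[(k-j) mod 3]. y[0] = 2×3 + 3×3 + 1×2 = 17; y[1] = 2×2 + 3×3 + 1×3 = 16; y[2] = 2×3 + 3×2 + 1×3 = 15. Result: [17, 16, 15]

[17, 16, 15]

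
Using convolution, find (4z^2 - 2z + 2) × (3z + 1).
Ascending coefficients: a = [2, -2, 4], b = [1, 3]. c[0] = 2×1 = 2; c[1] = 2×3 + -2×1 = 4; c[2] = -2×3 + 4×1 = -2; c[3] = 4×3 = 12. Result coefficients: [2, 4, -2, 12] → 12z^3 - 2z^2 + 4z + 2

12z^3 - 2z^2 + 4z + 2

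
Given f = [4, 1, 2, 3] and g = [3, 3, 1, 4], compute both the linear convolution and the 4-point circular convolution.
Linear: y_lin[0] = 4×3 = 12; y_lin[1] = 4×3 + 1×3 = 15; y_lin[2] = 4×1 + 1×3 + 2×3 = 13; y_lin[3] = 4×4 + 1×1 + 2×3 + 3×3 = 32; y_lin[4] = 1×4 + 2×1 + 3×3 = 15; y_lin[5] = 2×4 + 3×1 = 11; y_lin[6] = 3×4 = 12 → [12, 15, 13, 32, 15, 11, 12]. Circular (length 4): y[0] = 4×3 + 1×4 + 2×1 + 3×3 = 27; y[1] = 4×3 + 1×3 + 2×4 + 3×1 = 26; y[2] = 4×1 + 1×3 + 2×3 + 3×4 = 25; y[3] = 4×4 + 1×1 + 2×3 + 3×3 = 32 → [27, 26, 25, 32]

Linear: [12, 15, 13, 32, 15, 11, 12], Circular: [27, 26, 25, 32]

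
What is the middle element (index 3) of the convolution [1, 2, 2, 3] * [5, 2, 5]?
Use y[k] = Σ_i a[i]·b[k-i] at k=3. y[3] = 2×5 + 2×2 + 3×5 = 29

29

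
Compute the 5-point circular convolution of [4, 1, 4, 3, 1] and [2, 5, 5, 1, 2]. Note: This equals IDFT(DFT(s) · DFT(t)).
Either evaluate y[k] = Σ_j s[j]·t[(k-j) mod 5] directly, or use IDFT(DFT(s) · DFT(t)). y[0] = 4×2 + 1×2 + 4×1 + 3×5 + 1×5 = 34; y[1] = 4×5 + 1×2 + 4×2 + 3×1 + 1×5 = 38; y[2] = 4×5 + 1×5 + 4×2 + 3×2 + 1×1 = 40; y[3] = 4×1 + 1×5 + 4×5 + 3×2 + 1×2 = 37; y[4] = 4×2 + 1×1 + 4×5 + 3×5 + 1×2 = 46. Result: [34, 38, 40, 37, 46]

[34, 38, 40, 37, 46]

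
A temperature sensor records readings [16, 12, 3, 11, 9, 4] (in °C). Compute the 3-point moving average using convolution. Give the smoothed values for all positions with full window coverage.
3-point moving average kernel = [1, 1, 1]. Apply in 'valid' mode (full window coverage): avg[0] = (16 + 12 + 3) / 3 = 10.33; avg[1] = (12 + 3 + 11) / 3 = 8.67; avg[2] = (3 + 11 + 9) / 3 = 7.67; avg[3] = (11 + 9 + 4) / 3 = 8.0. Smoothed values: [10.33, 8.67, 7.67, 8.0]

[10.33, 8.67, 7.67, 8.0]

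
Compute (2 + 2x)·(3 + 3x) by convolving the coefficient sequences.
Ascending coefficients: a = [2, 2], b = [3, 3]. c[0] = 2×3 = 6; c[1] = 2×3 + 2×3 = 12; c[2] = 2×3 = 6. Result coefficients: [6, 12, 6] → 6 + 12x + 6x^2

6 + 12x + 6x^2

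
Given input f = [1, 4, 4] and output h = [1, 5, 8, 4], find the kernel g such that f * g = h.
Output length 4 = len(f) + len(g) - 1 ⇒ len(g) = 2. Solve g forward using g[k] = (h[k] - Σ_{i≥1} f[i]·g[k-i]) / f[0]: g[0] = h[0] / f[0] = 1 / 1 = 1; g[1] = (h[1] - 4×1) / f[0] = (5 - 4×1) / 1 = 1. So g = [1, 1]. Forward-check [1, 4, 4] * [1, 1]: h[0] = 1×1 = 1; h[1] = 1×1 + 4×1 = 5; h[2] = 4×1 + 4×1 = 8; h[3] = 4×1 = 4 → [1, 5, 8, 4] ✓

[1, 1]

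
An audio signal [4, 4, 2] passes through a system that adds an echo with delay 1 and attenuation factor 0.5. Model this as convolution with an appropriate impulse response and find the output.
Direct-path + delayed-attenuated-path model → impulse response h = [1, 0.5] (1 at lag 0, 0.5 at lag 1). Output y[n] = x[n] + 0.5·x[n - 1] (with x[n] = 0 outside 0..2): y[0] = 4 + 0.5×0 = 4; y[1] = 4 + 0.5×4 = 6.0; y[2] = 2 + 0.5×4 = 4.0; y[3] = 0 + 0.5×2 = 1.0. So y = [4, 6.0, 4.0, 1.0]

[4, 6.0, 4.0, 1.0]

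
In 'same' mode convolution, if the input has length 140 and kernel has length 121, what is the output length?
'Same' mode returns an output with the same length as the input: 140

140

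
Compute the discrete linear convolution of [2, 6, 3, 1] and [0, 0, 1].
y[0] = 2×0 = 0; y[1] = 2×0 + 6×0 = 0; y[2] = 2×1 + 6×0 + 3×0 = 2; y[3] = 6×1 + 3×0 + 1×0 = 6; y[4] = 3×1 + 1×0 = 3; y[5] = 1×1 = 1

[0, 0, 2, 6, 3, 1]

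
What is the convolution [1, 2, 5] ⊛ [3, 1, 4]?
y[0] = 1×3 = 3; y[1] = 1×1 + 2×3 = 7; y[2] = 1×4 + 2×1 + 5×3 = 21; y[3] = 2×4 + 5×1 = 13; y[4] = 5×4 = 20

[3, 7, 21, 13, 20]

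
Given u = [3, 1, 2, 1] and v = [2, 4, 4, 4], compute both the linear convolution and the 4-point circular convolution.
Linear: y_lin[0] = 3×2 = 6; y_lin[1] = 3×4 + 1×2 = 14; y_lin[2] = 3×4 + 1×4 + 2×2 = 20; y_lin[3] = 3×4 + 1×4 + 2×4 + 1×2 = 26; y_lin[4] = 1×4 + 2×4 + 1×4 = 16; y_lin[5] = 2×4 + 1×4 = 12; y_lin[6] = 1×4 = 4 → [6, 14, 20, 26, 16, 12, 4]. Circular (length 4): y[0] = 3×2 + 1×4 + 2×4 + 1×4 = 22; y[1] = 3×4 + 1×2 + 2×4 + 1×4 = 26; y[2] = 3×4 + 1×4 + 2×2 + 1×4 = 24; y[3] = 3×4 + 1×4 + 2×4 + 1×2 = 26 → [22, 26, 24, 26]

Linear: [6, 14, 20, 26, 16, 12, 4], Circular: [22, 26, 24, 26]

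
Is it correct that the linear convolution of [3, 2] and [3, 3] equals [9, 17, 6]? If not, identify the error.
Recompute linear convolution of [3, 2] and [3, 3]: y[0] = 3×3 = 9; y[1] = 3×3 + 2×3 = 15; y[2] = 2×3 = 6 → [9, 15, 6]. Compare to given [9, 17, 6]: they differ at index 1: given 17, correct 15, so answer: No

No. Error at index 1: given 17, correct 15.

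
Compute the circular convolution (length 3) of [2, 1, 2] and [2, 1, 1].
Use y[k] = Σ_j a[j]·b[(k-j) mod 3]. y[0] = 2×2 + 1×1 + 2×1 = 7; y[1] = 2×1 + 1×2 + 2×1 = 6; y[2] = 2×1 + 1×1 + 2×2 = 7. Result: [7, 6, 7]

[7, 6, 7]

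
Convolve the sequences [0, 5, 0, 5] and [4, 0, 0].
y[0] = 0×4 = 0; y[1] = 0×0 + 5×4 = 20; y[2] = 0×0 + 5×0 + 0×4 = 0; y[3] = 5×0 + 0×0 + 5×4 = 20; y[4] = 0×0 + 5×0 = 0; y[5] = 5×0 = 0

[0, 20, 0, 20, 0, 0]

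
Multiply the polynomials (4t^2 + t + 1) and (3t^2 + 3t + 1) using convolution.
Ascending coefficients: a = [1, 1, 4], b = [1, 3, 3]. c[0] = 1×1 = 1; c[1] = 1×3 + 1×1 = 4; c[2] = 1×3 + 1×3 + 4×1 = 10; c[3] = 1×3 + 4×3 = 15; c[4] = 4×3 = 12. Result coefficients: [1, 4, 10, 15, 12] → 12t^4 + 15t^3 + 10t^2 + 4t + 1

12t^4 + 15t^3 + 10t^2 + 4t + 1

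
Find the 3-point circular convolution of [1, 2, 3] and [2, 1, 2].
Use y[k] = Σ_j s[j]·t[(k-j) mod 3]. y[0] = 1×2 + 2×2 + 3×1 = 9; y[1] = 1×1 + 2×2 + 3×2 = 11; y[2] = 1×2 + 2×1 + 3×2 = 10. Result: [9, 11, 10]

[9, 11, 10]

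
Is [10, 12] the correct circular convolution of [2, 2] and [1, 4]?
Recompute circular convolution of [2, 2] and [1, 4]: y[0] = 2×1 + 2×4 = 10; y[1] = 2×4 + 2×1 = 10 → [10, 10]. Compare to given [10, 12]: they differ at index 1: given 12, correct 10, so answer: No

No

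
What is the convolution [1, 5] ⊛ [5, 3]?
y[0] = 1×5 = 5; y[1] = 1×3 + 5×5 = 28; y[2] = 5×3 = 15

[5, 28, 15]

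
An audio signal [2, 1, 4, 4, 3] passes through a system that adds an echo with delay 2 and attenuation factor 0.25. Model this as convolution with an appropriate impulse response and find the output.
Direct-path + delayed-attenuated-path model → impulse response h = [1, 0, 0.25] (1 at lag 0, 0.25 at lag 2). Output y[n] = x[n] + 0.25·x[n - 2] (with x[n] = 0 outside 0..4): y[0] = 2 + 0.25×0 = 2; y[1] = 1 + 0.25×0 = 1; y[2] = 4 + 0.25×2 = 4.5; y[3] = 4 + 0.25×1 = 4.25; y[4] = 3 + 0.25×4 = 4.0; y[5] = 0 + 0.25×4 = 1.0; y[6] = 0 + 0.25×3 = 0.75. So y = [2, 1, 4.5, 4.25, 4.0, 1.0, 0.75]

[2, 1, 4.5, 4.25, 4.0, 1.0, 0.75]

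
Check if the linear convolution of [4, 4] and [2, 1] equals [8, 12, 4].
Recompute linear convolution of [4, 4] and [2, 1]: y[0] = 4×2 = 8; y[1] = 4×1 + 4×2 = 12; y[2] = 4×1 = 4 → [8, 12, 4]. Given [8, 12, 4] matches, so answer: Yes

Yes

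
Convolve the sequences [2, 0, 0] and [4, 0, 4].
y[0] = 2×4 = 8; y[1] = 2×0 + 0×4 = 0; y[2] = 2×4 + 0×0 + 0×4 = 8; y[3] = 0×4 + 0×0 = 0; y[4] = 0×4 = 0

[8, 0, 8, 0, 0]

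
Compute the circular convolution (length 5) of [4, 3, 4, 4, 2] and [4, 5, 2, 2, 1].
Use y[k] = Σ_j x[j]·h[(k-j) mod 5]. y[0] = 4×4 + 3×1 + 4×2 + 4×2 + 2×5 = 45; y[1] = 4×5 + 3×4 + 4×1 + 4×2 + 2×2 = 48; y[2] = 4×2 + 3×5 + 4×4 + 4×1 + 2×2 = 47; y[3] = 4×2 + 3×2 + 4×5 + 4×4 + 2×1 = 52; y[4] = 4×1 + 3×2 + 4×2 + 4×5 + 2×4 = 46. Result: [45, 48, 47, 52, 46]

[45, 48, 47, 52, 46]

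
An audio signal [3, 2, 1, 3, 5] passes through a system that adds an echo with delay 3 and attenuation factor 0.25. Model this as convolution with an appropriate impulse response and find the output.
Direct-path + delayed-attenuated-path model → impulse response h = [1, 0, 0, 0.25] (1 at lag 0, 0.25 at lag 3). Output y[n] = x[n] + 0.25·x[n - 3] (with x[n] = 0 outside 0..4): y[0] = 3 + 0.25×0 = 3; y[1] = 2 + 0.25×0 = 2; y[2] = 1 + 0.25×0 = 1; y[3] = 3 + 0.25×3 = 3.75; y[4] = 5 + 0.25×2 = 5.5; y[5] = 0 + 0.25×1 = 0.25; y[6] = 0 + 0.25×3 = 0.75; y[7] = 0 + 0.25×5 = 1.25. So y = [3, 2, 1, 3.75, 5.5, 0.25, 0.75, 1.25]

[3, 2, 1, 3.75, 5.5, 0.25, 0.75, 1.25]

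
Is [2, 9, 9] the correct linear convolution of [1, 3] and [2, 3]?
Recompute linear convolution of [1, 3] and [2, 3]: y[0] = 1×2 = 2; y[1] = 1×3 + 3×2 = 9; y[2] = 3×3 = 9 → [2, 9, 9]. Given [2, 9, 9] matches, so answer: Yes

Yes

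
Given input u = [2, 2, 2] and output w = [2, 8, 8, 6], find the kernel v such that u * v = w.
Output length 4 = len(u) + len(v) - 1 ⇒ len(v) = 2. Solve v forward using v[k] = (w[k] - Σ_{i≥1} u[i]·v[k-i]) / u[0]: v[0] = w[0] / u[0] = 2 / 2 = 1; v[1] = (w[1] - 2×1) / u[0] = (8 - 2×1) / 2 = 3. So v = [1, 3]. Forward-check [2, 2, 2] * [1, 3]: w[0] = 2×1 = 2; w[1] = 2×3 + 2×1 = 8; w[2] = 2×3 + 2×1 = 8; w[3] = 2×3 = 6 → [2, 8, 8, 6] ✓

[1, 3]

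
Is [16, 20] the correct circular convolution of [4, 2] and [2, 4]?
Recompute circular convolution of [4, 2] and [2, 4]: y[0] = 4×2 + 2×4 = 16; y[1] = 4×4 + 2×2 = 20 → [16, 20]. Given [16, 20] matches, so answer: Yes

Yes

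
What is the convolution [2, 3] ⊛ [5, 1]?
y[0] = 2×5 = 10; y[1] = 2×1 + 3×5 = 17; y[2] = 3×1 = 3

[10, 17, 3]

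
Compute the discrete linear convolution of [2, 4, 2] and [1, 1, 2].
y[0] = 2×1 = 2; y[1] = 2×1 + 4×1 = 6; y[2] = 2×2 + 4×1 + 2×1 = 10; y[3] = 4×2 + 2×1 = 10; y[4] = 2×2 = 4

[2, 6, 10, 10, 4]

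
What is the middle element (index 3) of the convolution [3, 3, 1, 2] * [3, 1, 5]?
Use y[k] = Σ_i a[i]·b[k-i] at k=3. y[3] = 3×5 + 1×1 + 2×3 = 22

22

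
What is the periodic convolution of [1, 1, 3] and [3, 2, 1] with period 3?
Use y[k] = Σ_j a[j]·b[(k-j) mod 3]. y[0] = 1×3 + 1×1 + 3×2 = 10; y[1] = 1×2 + 1×3 + 3×1 = 8; y[2] = 1×1 + 1×2 + 3×3 = 12. Result: [10, 8, 12]

[10, 8, 12]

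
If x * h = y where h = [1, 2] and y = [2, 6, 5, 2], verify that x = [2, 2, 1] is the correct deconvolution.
Forward-compute [2, 2, 1] * [1, 2]: y[0] = 2×1 = 2; y[1] = 2×2 + 2×1 = 6; y[2] = 2×2 + 1×1 = 5; y[3] = 1×2 = 2 → [2, 6, 5, 2]. Matches given y = [2, 6, 5, 2], so verified.

Verified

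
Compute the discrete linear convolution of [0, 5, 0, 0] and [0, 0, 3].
y[0] = 0×0 = 0; y[1] = 0×0 + 5×0 = 0; y[2] = 0×3 + 5×0 + 0×0 = 0; y[3] = 5×3 + 0×0 + 0×0 = 15; y[4] = 0×3 + 0×0 = 0; y[5] = 0×3 = 0

[0, 0, 0, 15, 0, 0]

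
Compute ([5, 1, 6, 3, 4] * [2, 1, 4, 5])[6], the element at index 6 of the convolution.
Use y[k] = Σ_i a[i]·b[k-i] at k=6. y[6] = 3×5 + 4×4 = 31

31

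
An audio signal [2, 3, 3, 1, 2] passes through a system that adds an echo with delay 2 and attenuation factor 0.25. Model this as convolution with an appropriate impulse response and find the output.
Direct-path + delayed-attenuated-path model → impulse response h = [1, 0, 0.25] (1 at lag 0, 0.25 at lag 2). Output y[n] = x[n] + 0.25·x[n - 2] (with x[n] = 0 outside 0..4): y[0] = 2 + 0.25×0 = 2; y[1] = 3 + 0.25×0 = 3; y[2] = 3 + 0.25×2 = 3.5; y[3] = 1 + 0.25×3 = 1.75; y[4] = 2 + 0.25×3 = 2.75; y[5] = 0 + 0.25×1 = 0.25; y[6] = 0 + 0.25×2 = 0.5. So y = [2, 3, 3.5, 1.75, 2.75, 0.25, 0.5]

[2, 3, 3.5, 1.75, 2.75, 0.25, 0.5]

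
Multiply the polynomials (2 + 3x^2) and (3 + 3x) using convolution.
Ascending coefficients: a = [2, 0, 3], b = [3, 3]. c[0] = 2×3 = 6; c[1] = 2×3 + 0×3 = 6; c[2] = 0×3 + 3×3 = 9; c[3] = 3×3 = 9. Result coefficients: [6, 6, 9, 9] → 6 + 6x + 9x^2 + 9x^3

6 + 6x + 9x^2 + 9x^3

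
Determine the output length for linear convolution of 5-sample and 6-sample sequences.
Linear/full convolution length: m + n - 1 = 5 + 6 - 1 = 10

10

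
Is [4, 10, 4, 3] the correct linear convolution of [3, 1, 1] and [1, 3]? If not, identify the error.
Recompute linear convolution of [3, 1, 1] and [1, 3]: y[0] = 3×1 = 3; y[1] = 3×3 + 1×1 = 10; y[2] = 1×3 + 1×1 = 4; y[3] = 1×3 = 3 → [3, 10, 4, 3]. Compare to given [4, 10, 4, 3]: they differ at index 0: given 4, correct 3, so answer: No

No. Error at index 0: given 4, correct 3.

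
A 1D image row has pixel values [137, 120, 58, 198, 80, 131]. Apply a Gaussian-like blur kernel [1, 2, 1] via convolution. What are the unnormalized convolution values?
Convolve image row [137, 120, 58, 198, 80, 131] with kernel [1, 2, 1]: y[0] = 137×1 = 137; y[1] = 137×2 + 120×1 = 394; y[2] = 137×1 + 120×2 + 58×1 = 435; y[3] = 120×1 + 58×2 + 198×1 = 434; y[4] = 58×1 + 198×2 + 80×1 = 534; y[5] = 198×1 + 80×2 + 131×1 = 489; y[6] = 80×1 + 131×2 = 342; y[7] = 131×1 = 131 → [137, 394, 435, 434, 534, 489, 342, 131]. Normalization factor = sum(kernel) = 4.

[137, 394, 435, 434, 534, 489, 342, 131]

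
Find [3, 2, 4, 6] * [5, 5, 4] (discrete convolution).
y[0] = 3×5 = 15; y[1] = 3×5 + 2×5 = 25; y[2] = 3×4 + 2×5 + 4×5 = 42; y[3] = 2×4 + 4×5 + 6×5 = 58; y[4] = 4×4 + 6×5 = 46; y[5] = 6×4 = 24

[15, 25, 42, 58, 46, 24]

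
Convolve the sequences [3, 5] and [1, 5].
y[0] = 3×1 = 3; y[1] = 3×5 + 5×1 = 20; y[2] = 5×5 = 25

[3, 20, 25]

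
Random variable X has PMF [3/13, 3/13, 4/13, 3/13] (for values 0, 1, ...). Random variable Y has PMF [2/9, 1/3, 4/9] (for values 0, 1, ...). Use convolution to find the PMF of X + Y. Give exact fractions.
P(X+Y=k) = Σ_i P(X=i)·P(Y=k-i) — a convolution of [3/13, 3/13, 4/13, 3/13] and [2/9, 1/3, 4/9]. P(X+Y=0) = (3/13)×(2/9) = 2/39; P(X+Y=1) = (3/13)×(1/3) + (3/13)×(2/9) = 1/13 + 2/39 = 5/39; P(X+Y=2) = (3/13)×(4/9) + (3/13)×(1/3) + (4/13)×(2/9) = 4/39 + 1/13 + 8/117 = 29/117; P(X+Y=3) = (3/13)×(4/9) + (4/13)×(1/3) + (3/13)×(2/9) = 4/39 + 4/39 + 2/39 = 10/39; P(X+Y=4) = (4/13)×(4/9) + (3/13)×(1/3) = 16/117 + 1/13 = 25/117; P(X+Y=5) = (3/13)×(4/9) = 4/39. PMF: [2/39, 5/39, 29/117, 10/39, 25/117, 4/39] (sums to 1 ✓)

[2/39, 5/39, 29/117, 10/39, 25/117, 4/39]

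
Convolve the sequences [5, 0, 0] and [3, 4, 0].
y[0] = 5×3 = 15; y[1] = 5×4 + 0×3 = 20; y[2] = 5×0 + 0×4 + 0×3 = 0; y[3] = 0×0 + 0×4 = 0; y[4] = 0×0 = 0

[15, 20, 0, 0, 0]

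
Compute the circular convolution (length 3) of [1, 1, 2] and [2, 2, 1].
Use y[k] = Σ_j s[j]·t[(k-j) mod 3]. y[0] = 1×2 + 1×1 + 2×2 = 7; y[1] = 1×2 + 1×2 + 2×1 = 6; y[2] = 1×1 + 1×2 + 2×2 = 7. Result: [7, 6, 7]

[7, 6, 7]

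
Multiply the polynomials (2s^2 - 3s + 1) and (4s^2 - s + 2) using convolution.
Ascending coefficients: a = [1, -3, 2], b = [2, -1, 4]. c[0] = 1×2 = 2; c[1] = 1×-1 + -3×2 = -7; c[2] = 1×4 + -3×-1 + 2×2 = 11; c[3] = -3×4 + 2×-1 = -14; c[4] = 2×4 = 8. Result coefficients: [2, -7, 11, -14, 8] → 8s^4 - 14s^3 + 11s^2 - 7s + 2

8s^4 - 14s^3 + 11s^2 - 7s + 2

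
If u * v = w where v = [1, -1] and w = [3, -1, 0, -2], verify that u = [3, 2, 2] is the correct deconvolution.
Forward-compute [3, 2, 2] * [1, -1]: w[0] = 3×1 = 3; w[1] = 3×-1 + 2×1 = -1; w[2] = 2×-1 + 2×1 = 0; w[3] = 2×-1 = -2 → [3, -1, 0, -2]. Matches given w = [3, -1, 0, -2], so verified.

Verified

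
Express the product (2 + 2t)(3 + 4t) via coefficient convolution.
Ascending coefficients: a = [2, 2], b = [3, 4]. c[0] = 2×3 = 6; c[1] = 2×4 + 2×3 = 14; c[2] = 2×4 = 8. Result coefficients: [6, 14, 8] → 6 + 14t + 8t^2

6 + 14t + 8t^2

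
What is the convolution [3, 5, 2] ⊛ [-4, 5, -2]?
y[0] = 3×-4 = -12; y[1] = 3×5 + 5×-4 = -5; y[2] = 3×-2 + 5×5 + 2×-4 = 11; y[3] = 5×-2 + 2×5 = 0; y[4] = 2×-2 = -4

[-12, -5, 11, 0, -4]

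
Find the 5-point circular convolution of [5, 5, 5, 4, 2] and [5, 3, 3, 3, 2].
Use y[k] = Σ_j f[j]·g[(k-j) mod 5]. y[0] = 5×5 + 5×2 + 5×3 + 4×3 + 2×3 = 68; y[1] = 5×3 + 5×5 + 5×2 + 4×3 + 2×3 = 68; y[2] = 5×3 + 5×3 + 5×5 + 4×2 + 2×3 = 69; y[3] = 5×3 + 5×3 + 5×3 + 4×5 + 2×2 = 69; y[4] = 5×2 + 5×3 + 5×3 + 4×3 + 2×5 = 62. Result: [68, 68, 69, 69, 62]

[68, 68, 69, 69, 62]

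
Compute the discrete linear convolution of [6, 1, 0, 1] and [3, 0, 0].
y[0] = 6×3 = 18; y[1] = 6×0 + 1×3 = 3; y[2] = 6×0 + 1×0 + 0×3 = 0; y[3] = 1×0 + 0×0 + 1×3 = 3; y[4] = 0×0 + 1×0 = 0; y[5] = 1×0 = 0

[18, 3, 0, 3, 0, 0]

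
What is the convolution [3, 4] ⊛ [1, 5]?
y[0] = 3×1 = 3; y[1] = 3×5 + 4×1 = 19; y[2] = 4×5 = 20

[3, 19, 20]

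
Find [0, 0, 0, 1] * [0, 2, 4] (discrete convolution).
y[0] = 0×0 = 0; y[1] = 0×2 + 0×0 = 0; y[2] = 0×4 + 0×2 + 0×0 = 0; y[3] = 0×4 + 0×2 + 1×0 = 0; y[4] = 0×4 + 1×2 = 2; y[5] = 1×4 = 4

[0, 0, 0, 0, 2, 4]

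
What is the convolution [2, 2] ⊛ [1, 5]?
y[0] = 2×1 = 2; y[1] = 2×5 + 2×1 = 12; y[2] = 2×5 = 10

[2, 12, 10]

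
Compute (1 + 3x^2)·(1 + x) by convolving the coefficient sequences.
Ascending coefficients: a = [1, 0, 3], b = [1, 1]. c[0] = 1×1 = 1; c[1] = 1×1 + 0×1 = 1; c[2] = 0×1 + 3×1 = 3; c[3] = 3×1 = 3. Result coefficients: [1, 1, 3, 3] → 1 + x + 3x^2 + 3x^3

1 + x + 3x^2 + 3x^3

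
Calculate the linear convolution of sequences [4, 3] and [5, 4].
y[0] = 4×5 = 20; y[1] = 4×4 + 3×5 = 31; y[2] = 3×4 = 12

[20, 31, 12]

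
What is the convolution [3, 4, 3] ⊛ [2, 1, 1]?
y[0] = 3×2 = 6; y[1] = 3×1 + 4×2 = 11; y[2] = 3×1 + 4×1 + 3×2 = 13; y[3] = 4×1 + 3×1 = 7; y[4] = 3×1 = 3

[6, 11, 13, 7, 3]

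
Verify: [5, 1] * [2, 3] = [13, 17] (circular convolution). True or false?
Recompute circular convolution of [5, 1] and [2, 3]: y[0] = 5×2 + 1×3 = 13; y[1] = 5×3 + 1×2 = 17 → [13, 17]. Given [13, 17] matches, so answer: Yes

Yes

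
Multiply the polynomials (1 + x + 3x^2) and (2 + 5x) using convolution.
Ascending coefficients: a = [1, 1, 3], b = [2, 5]. c[0] = 1×2 = 2; c[1] = 1×5 + 1×2 = 7; c[2] = 1×5 + 3×2 = 11; c[3] = 3×5 = 15. Result coefficients: [2, 7, 11, 15] → 2 + 7x + 11x^2 + 15x^3

2 + 7x + 11x^2 + 15x^3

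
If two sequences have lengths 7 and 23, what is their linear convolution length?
Linear/full convolution length: m + n - 1 = 7 + 23 - 1 = 29

29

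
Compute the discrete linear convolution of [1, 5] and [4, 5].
y[0] = 1×4 = 4; y[1] = 1×5 + 5×4 = 25; y[2] = 5×5 = 25

[4, 25, 25]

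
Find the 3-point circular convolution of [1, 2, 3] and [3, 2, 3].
Use y[k] = Σ_j f[j]·g[(k-j) mod 3]. y[0] = 1×3 + 2×3 + 3×2 = 15; y[1] = 1×2 + 2×3 + 3×3 = 17; y[2] = 1×3 + 2×2 + 3×3 = 16. Result: [15, 17, 16]

[15, 17, 16]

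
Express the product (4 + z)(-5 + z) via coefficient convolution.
Ascending coefficients: a = [4, 1], b = [-5, 1]. c[0] = 4×-5 = -20; c[1] = 4×1 + 1×-5 = -1; c[2] = 1×1 = 1. Result coefficients: [-20, -1, 1] → -20 - z + z^2

-20 - z + z^2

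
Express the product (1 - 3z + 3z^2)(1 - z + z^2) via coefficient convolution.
Ascending coefficients: a = [1, -3, 3], b = [1, -1, 1]. c[0] = 1×1 = 1; c[1] = 1×-1 + -3×1 = -4; c[2] = 1×1 + -3×-1 + 3×1 = 7; c[3] = -3×1 + 3×-1 = -6; c[4] = 3×1 = 3. Result coefficients: [1, -4, 7, -6, 3] → 1 - 4z + 7z^2 - 6z^3 + 3z^4

1 - 4z + 7z^2 - 6z^3 + 3z^4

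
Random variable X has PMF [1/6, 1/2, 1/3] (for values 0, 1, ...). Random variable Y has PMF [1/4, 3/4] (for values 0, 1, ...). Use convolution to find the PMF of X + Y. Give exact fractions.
P(X+Y=k) = Σ_i P(X=i)·P(Y=k-i) — a convolution of [1/6, 1/2, 1/3] and [1/4, 3/4]. P(X+Y=0) = (1/6)×(1/4) = 1/24; P(X+Y=1) = (1/6)×(3/4) + (1/2)×(1/4) = 1/8 + 1/8 = 1/4; P(X+Y=2) = (1/2)×(3/4) + (1/3)×(1/4) = 3/8 + 1/12 = 11/24; P(X+Y=3) = (1/3)×(3/4) = 1/4. PMF: [1/24, 1/4, 11/24, 1/4] (sums to 1 ✓)

[1/24, 1/4, 11/24, 1/4]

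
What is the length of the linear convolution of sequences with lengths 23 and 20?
Linear/full convolution length: m + n - 1 = 23 + 20 - 1 = 42

42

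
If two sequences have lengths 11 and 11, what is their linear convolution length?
Linear/full convolution length: m + n - 1 = 11 + 11 - 1 = 21

21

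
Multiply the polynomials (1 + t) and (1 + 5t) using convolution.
Ascending coefficients: a = [1, 1], b = [1, 5]. c[0] = 1×1 = 1; c[1] = 1×5 + 1×1 = 6; c[2] = 1×5 = 5. Result coefficients: [1, 6, 5] → 1 + 6t + 5t^2

1 + 6t + 5t^2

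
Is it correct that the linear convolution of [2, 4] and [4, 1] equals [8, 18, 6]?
Recompute linear convolution of [2, 4] and [4, 1]: y[0] = 2×4 = 8; y[1] = 2×1 + 4×4 = 18; y[2] = 4×1 = 4 → [8, 18, 4]. Compare to given [8, 18, 6]: they differ at index 2: given 6, correct 4, so answer: No

No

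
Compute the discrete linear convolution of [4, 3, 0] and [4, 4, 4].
y[0] = 4×4 = 16; y[1] = 4×4 + 3×4 = 28; y[2] = 4×4 + 3×4 + 0×4 = 28; y[3] = 3×4 + 0×4 = 12; y[4] = 0×4 = 0

[16, 28, 28, 12, 0]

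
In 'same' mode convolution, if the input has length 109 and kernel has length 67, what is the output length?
'Same' mode returns an output with the same length as the input: 109

109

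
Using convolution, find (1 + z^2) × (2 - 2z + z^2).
Ascending coefficients: a = [1, 0, 1], b = [2, -2, 1]. c[0] = 1×2 = 2; c[1] = 1×-2 + 0×2 = -2; c[2] = 1×1 + 0×-2 + 1×2 = 3; c[3] = 0×1 + 1×-2 = -2; c[4] = 1×1 = 1. Result coefficients: [2, -2, 3, -2, 1] → 2 - 2z + 3z^2 - 2z^3 + z^4

2 - 2z + 3z^2 - 2z^3 + z^4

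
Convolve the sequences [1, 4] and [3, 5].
y[0] = 1×3 = 3; y[1] = 1×5 + 4×3 = 17; y[2] = 4×5 = 20

[3, 17, 20]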